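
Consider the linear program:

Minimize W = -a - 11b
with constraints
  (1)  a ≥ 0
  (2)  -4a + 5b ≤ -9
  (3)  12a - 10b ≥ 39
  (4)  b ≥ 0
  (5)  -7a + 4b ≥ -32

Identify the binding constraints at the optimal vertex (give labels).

(2) and (5)

Extreme points and W = -a - 11b:
  (21/4, 12/5) → W = -633/20
  (124/19, 65/19) → W = -839/19
  (13/4, 0) → W = -13/4
  (32/7, 0) → W = -32/7

The minimum is at (124/19, 65/19). Substituting into each constraint, equality holds for (2) and (5); the remaining constraints have slack.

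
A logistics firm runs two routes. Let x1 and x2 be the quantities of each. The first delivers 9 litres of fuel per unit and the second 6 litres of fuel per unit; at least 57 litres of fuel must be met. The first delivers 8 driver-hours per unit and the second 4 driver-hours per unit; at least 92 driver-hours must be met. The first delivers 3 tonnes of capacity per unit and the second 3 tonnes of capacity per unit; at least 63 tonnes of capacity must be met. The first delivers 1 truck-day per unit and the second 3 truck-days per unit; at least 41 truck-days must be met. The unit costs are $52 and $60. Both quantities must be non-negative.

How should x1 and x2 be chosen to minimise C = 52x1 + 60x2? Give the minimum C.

Feasible corners and C = 52x1 + 60x2:
  (0, 23) → C = 1380
  (41, 0) → C = 2132
  (2, 19) → C = 1244
  (11, 10) → C = 1172
The feasible region is unbounded (it extends along (0, 1), (1, 0)), but C strictly increases along every unbounded feasible direction, so there is no improving ray and the minimum is attained at a vertex.

x1 = 11, x2 = 10, minimum C = 1172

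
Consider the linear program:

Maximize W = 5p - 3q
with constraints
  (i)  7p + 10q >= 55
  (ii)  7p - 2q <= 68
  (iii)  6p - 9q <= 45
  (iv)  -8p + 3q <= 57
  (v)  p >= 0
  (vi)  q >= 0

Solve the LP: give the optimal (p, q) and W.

Vertices and W = 5p - 3q:
  (315/41, 5/41) → W = 1560/41
  (0, 11/2) → W = -33/2
  (174/17, 31/17) → W = 777/17
  (318/5, 943/5) → W = -1239/5
  (0, 19) → W = -57

The optimum lies where 7p - 2q = 68 and 6p - 9q = 45.
Solving simultaneously gives p = 174/17, q = 31/17.

p = 174/17, q = 31/17, maximum W = 777/17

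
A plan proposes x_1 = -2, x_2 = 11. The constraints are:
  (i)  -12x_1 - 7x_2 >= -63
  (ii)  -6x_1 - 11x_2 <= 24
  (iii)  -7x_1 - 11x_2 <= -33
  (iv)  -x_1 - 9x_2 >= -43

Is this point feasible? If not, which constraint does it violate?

Constraint (iv): -x_1 - 9x_2 = -97, which is not ≥ -43. All other constraints are satisfied.

not feasible — violates (iv)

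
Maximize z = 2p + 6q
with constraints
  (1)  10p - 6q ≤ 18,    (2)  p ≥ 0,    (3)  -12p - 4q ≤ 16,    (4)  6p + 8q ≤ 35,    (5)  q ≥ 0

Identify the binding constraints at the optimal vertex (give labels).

(2) and (4)

Extreme points and z = 2p + 6q:
  (177/58, 121/58) → z = 540/29
  (9/5, 0) → z = 18/5
  (0, 35/8) → z = 105/4
  (0, 0) → z = 0

The maximum is at (0, 35/8). Substituting into each constraint, equality holds for (2) and (4); the remaining constraints have slack.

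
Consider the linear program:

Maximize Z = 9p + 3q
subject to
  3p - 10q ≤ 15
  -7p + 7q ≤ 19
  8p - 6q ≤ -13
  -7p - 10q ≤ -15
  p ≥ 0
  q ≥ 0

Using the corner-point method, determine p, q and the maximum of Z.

Feasible corners and Z = 9p + 3q:
  (23/14, 61/14) → Z = 195/7
  (0, 19/7) → Z = 57/7
  (0, 13/6) → Z = 13/2

p = 23/14, q = 61/14, maximum Z = 195/7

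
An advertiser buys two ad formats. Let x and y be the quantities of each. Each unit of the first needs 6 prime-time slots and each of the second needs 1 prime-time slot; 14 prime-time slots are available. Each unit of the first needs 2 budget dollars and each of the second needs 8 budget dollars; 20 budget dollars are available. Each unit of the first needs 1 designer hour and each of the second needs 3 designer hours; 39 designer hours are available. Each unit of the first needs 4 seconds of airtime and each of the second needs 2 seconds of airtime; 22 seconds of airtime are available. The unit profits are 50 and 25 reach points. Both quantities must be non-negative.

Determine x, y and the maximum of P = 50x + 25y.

x = 2, y = 2, maximum P = 150

Feasible corners and P = 50x + 25y:
  (0, 0) → P = 0
  (0, 5/2) → P = 125/2
  (7/3, 0) → P = 350/3
  (2, 2) → P = 150

The binding constraints are 6x + y = 14 and 2x + 8y = 20.
Solving simultaneously gives x = 2, y = 2.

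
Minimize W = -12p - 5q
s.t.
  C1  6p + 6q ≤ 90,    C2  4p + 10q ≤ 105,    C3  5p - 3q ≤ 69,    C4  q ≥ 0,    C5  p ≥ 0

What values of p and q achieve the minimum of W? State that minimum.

Vertices and W = -12p - 5q:
  (15/2, 15/2) → W = -255/2
  (57/4, 3/4) → W = -699/4
  (0, 21/2) → W = -105/2
  (69/5, 0) → W = -828/5
  (0, 0) → W = 0

The binding constraints are 6p + 6q = 90 and 5p - 3q = 69.
Solving simultaneously gives p = 57/4, q = 3/4.

p = 57/4, q = 3/4, minimum W = -699/4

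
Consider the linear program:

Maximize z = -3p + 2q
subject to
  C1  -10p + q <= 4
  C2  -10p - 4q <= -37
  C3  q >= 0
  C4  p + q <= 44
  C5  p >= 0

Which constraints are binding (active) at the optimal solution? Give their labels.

Corner points and z = -3p + 2q:
  (21/50, 41/5) → z = 757/50
  (40/11, 444/11) → z = 768/11
  (37/10, 0) → z = -111/10
  (44, 0) → z = -132

The maximum is at (40/11, 444/11). Substituting into each constraint, equality holds for C1 and C4; the remaining constraints have slack.

C1 and C4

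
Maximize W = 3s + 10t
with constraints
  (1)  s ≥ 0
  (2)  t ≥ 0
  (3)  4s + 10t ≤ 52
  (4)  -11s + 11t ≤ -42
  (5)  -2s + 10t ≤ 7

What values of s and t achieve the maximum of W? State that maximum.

s = 15/2, t = 11/5, maximum W = 89/2

At the optimal vertex, 4s + 10t = 52 and -2s + 10t = 7.
Solving simultaneously gives s = 15/2, t = 11/5.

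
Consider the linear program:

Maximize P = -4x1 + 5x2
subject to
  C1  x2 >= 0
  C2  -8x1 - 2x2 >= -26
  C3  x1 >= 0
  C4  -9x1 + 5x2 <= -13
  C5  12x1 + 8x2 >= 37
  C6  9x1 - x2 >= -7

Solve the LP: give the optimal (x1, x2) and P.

Feasible corners and P = -4x1 + 5x2:
  (13/4, 0) → P = -13
  (37/12, 0) → P = -37/3
  (78/29, 65/29) → P = 13/29
  (289/132, 59/44) → P = -271/132

The optimum lies where -8x1 - 2x2 = -26 and -9x1 + 5x2 = -13.
Solving simultaneously gives x1 = 78/29, x2 = 65/29.

x1 = 78/29, x2 = 65/29, maximum P = 13/29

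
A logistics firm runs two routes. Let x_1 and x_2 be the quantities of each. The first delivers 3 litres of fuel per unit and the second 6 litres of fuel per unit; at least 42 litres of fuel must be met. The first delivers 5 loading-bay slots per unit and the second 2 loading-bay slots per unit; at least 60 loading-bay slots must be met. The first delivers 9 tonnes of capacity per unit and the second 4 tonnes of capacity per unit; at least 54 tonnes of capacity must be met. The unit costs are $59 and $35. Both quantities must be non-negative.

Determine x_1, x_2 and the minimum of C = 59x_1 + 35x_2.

Vertices and C = 59x_1 + 35x_2:
  (0, 30) → C = 1050
  (14, 0) → C = 826
  (23/2, 5/4) → C = 2889/4
The feasible region is unbounded (it extends along (0, 1), (1, 0)), but C strictly increases along every unbounded feasible direction, so there is no improving ray and the minimum is attained at a vertex.

x_1 = 23/2, x_2 = 5/4, minimum C = 2889/4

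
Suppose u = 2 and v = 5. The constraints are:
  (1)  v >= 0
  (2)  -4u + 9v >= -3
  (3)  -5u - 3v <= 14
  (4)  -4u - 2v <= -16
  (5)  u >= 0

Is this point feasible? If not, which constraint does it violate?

feasible

(1): 5 ≥ 0 ✓
(2): 37 ≥ -3 ✓
(3): -25 ≤ 14 ✓
(4): -18 ≤ -16 ✓
(5): 2 ≥ 0 ✓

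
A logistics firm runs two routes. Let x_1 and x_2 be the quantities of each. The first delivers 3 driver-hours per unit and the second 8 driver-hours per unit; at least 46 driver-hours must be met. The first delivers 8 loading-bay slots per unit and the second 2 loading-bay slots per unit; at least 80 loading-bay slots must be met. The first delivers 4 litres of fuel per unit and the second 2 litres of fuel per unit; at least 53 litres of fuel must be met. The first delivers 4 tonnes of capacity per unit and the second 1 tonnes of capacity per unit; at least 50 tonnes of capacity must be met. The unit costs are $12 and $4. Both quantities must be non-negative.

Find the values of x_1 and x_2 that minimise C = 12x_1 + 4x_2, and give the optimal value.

Vertices and C = 12x_1 + 4x_2:
  (0, 50) → C = 200
  (46/3, 0) → C = 184
  (166/13, 25/26) → C = 2042/13
  (47/4, 3) → C = 153
The feasible region is unbounded (it extends along (0, 1), (1, 0)), but C strictly increases along every unbounded feasible direction, so there is no improving ray and the minimum is attained at a vertex.

The optimum lies where 4x_1 + 2x_2 = 53 and 4x_1 + x_2 = 50.
Solving simultaneously gives x_1 = 47/4, x_2 = 3.

x_1 = 47/4, x_2 = 3, minimum C = 153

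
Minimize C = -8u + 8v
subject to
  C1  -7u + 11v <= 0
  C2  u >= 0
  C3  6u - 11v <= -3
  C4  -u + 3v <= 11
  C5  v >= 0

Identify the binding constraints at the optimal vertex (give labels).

C3 and C4

Vertices and C = -8u + 8v:
  (3, 21/11) → C = -96/11
  (121/10, 77/10) → C = -176/5
  (16, 9) → C = -56

The minimum is at (16, 9). Substituting into each constraint, equality holds for C3 and C4; the remaining constraints have slack.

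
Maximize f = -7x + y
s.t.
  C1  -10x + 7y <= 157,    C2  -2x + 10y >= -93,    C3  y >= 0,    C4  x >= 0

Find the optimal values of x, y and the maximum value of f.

x = 0, y = 157/7, maximum f = 157/7

Extreme points and f = -7x + y:
  (0, 157/7) → f = 157/7
  (93/2, 0) → f = -651/2
  (0, 0) → f = 0
The feasible region is unbounded (it extends along (5, 1), (7, 10)), but f strictly decreases along every unbounded feasible direction, so there is no improving ray and the maximum is attained at a vertex.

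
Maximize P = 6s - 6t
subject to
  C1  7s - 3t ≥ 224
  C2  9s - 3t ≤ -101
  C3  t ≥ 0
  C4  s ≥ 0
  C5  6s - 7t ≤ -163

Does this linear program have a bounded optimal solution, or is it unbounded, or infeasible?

infeasible

The boundaries 7s - 3t = 224 and 6s - 7t = -163 meet at (2057/31, 2485/31), but that point violates 9s - 3t ≤ -101. Every candidate vertex is excluded by some other constraint, so the feasible region is empty.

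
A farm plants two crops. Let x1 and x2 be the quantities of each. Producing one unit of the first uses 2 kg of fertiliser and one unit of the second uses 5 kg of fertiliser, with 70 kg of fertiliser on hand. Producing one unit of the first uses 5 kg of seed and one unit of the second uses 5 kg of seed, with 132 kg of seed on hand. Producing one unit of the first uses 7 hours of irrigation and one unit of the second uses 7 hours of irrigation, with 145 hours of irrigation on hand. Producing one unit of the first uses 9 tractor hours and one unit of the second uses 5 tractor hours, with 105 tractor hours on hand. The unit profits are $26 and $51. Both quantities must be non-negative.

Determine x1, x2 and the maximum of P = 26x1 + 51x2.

x1 = 5, x2 = 12, maximum P = 742

Extreme points and P = 26x1 + 51x2:
  (0, 0) → P = 0
  (0, 14) → P = 714
  (35/3, 0) → P = 910/3
  (5, 12) → P = 742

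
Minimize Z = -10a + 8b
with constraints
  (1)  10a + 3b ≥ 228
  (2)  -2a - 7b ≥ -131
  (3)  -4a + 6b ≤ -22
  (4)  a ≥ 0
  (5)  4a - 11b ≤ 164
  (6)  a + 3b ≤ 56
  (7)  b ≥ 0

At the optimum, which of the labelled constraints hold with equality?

Vertices and Z = -10a + 8b:
  (239/12, 173/18) → Z = -2201/18
  (114/5, 0) → Z = -228
  (67/3, 101/9) → Z = -1202/9
  (1108/23, 60/23) → Z = -10600/23
  (41, 0) → Z = -410

The minimum is at (1108/23, 60/23). Substituting into each constraint, equality holds for (5) and (6); the remaining constraints have slack.

(5) and (6)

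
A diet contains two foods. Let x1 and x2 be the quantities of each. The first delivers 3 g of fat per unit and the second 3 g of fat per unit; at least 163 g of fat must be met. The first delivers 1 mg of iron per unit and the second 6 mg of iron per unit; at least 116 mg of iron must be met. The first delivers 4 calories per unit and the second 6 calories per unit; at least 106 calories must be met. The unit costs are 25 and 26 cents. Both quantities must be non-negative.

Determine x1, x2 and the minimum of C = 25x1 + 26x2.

x1 = 42, x2 = 37/3, minimum C = 4112/3

Feasible corners and C = 25x1 + 26x2:
  (0, 163/3) → C = 4238/3
  (116, 0) → C = 2900
  (42, 37/3) → C = 4112/3
The feasible region is unbounded (it extends along (0, 1), (1, 0)), but C strictly increases along every unbounded feasible direction, so there is no improving ray and the minimum is attained at a vertex.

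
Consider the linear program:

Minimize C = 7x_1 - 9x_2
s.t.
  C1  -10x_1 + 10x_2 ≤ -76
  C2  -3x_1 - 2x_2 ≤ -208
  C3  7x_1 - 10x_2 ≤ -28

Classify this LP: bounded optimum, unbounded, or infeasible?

unbounded

From the feasible point (1116/25, 926/25), moving in the direction (10, 10) keeps every constraint satisfied while C decreases without bound.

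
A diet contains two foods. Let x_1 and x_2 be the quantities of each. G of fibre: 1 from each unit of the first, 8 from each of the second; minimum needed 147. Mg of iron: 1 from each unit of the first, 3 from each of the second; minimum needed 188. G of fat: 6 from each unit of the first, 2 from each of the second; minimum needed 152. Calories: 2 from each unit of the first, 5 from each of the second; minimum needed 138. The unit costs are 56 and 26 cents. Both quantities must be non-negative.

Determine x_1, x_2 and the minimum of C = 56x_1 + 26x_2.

Corner points and C = 56x_1 + 26x_2:
  (0, 76) → C = 1976
  (188, 0) → C = 10528
  (5, 61) → C = 1866
The feasible region is unbounded (it extends along (0, 1), (1, 0)), but C strictly increases along every unbounded feasible direction, so there is no improving ray and the minimum is attained at a vertex.

x_1 = 5, x_2 = 61, minimum C = 1866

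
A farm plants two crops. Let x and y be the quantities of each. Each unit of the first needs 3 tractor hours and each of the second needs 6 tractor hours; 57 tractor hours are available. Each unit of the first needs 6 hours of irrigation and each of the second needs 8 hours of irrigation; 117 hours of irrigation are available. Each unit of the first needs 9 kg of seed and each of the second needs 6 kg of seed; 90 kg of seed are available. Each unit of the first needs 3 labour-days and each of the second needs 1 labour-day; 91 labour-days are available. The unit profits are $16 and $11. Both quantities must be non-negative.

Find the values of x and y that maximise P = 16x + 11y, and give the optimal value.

Extreme points and P = 16x + 11y:
  (0, 0) → P = 0
  (0, 19/2) → P = 209/2
  (10, 0) → P = 160
  (11/2, 27/4) → P = 649/4

x = 11/2, y = 27/4, maximum P = 649/4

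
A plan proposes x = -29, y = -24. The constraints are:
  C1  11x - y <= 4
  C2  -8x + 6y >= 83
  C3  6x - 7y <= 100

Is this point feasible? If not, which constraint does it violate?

feasible

C1: -295 ≤ 4 ✓
C2: 88 ≥ 83 ✓
C3: -6 ≤ 100 ✓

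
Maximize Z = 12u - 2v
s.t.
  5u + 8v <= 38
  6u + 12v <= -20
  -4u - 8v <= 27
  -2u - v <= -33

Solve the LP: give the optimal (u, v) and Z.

Feasible corners and Z = 12u - 2v:
  (154/3, -82/3) → Z = 2012/3
  (65, -287/8) → Z = 3407/4
  (208/9, -119/9) → Z = 2734/9
  (97/4, -31/2) → Z = 322

The optimum lies where 5u + 8v = 38 and -4u - 8v = 27.
Solving simultaneously gives u = 65, v = -287/8.

u = 65, v = -287/8, maximum Z = 3407/4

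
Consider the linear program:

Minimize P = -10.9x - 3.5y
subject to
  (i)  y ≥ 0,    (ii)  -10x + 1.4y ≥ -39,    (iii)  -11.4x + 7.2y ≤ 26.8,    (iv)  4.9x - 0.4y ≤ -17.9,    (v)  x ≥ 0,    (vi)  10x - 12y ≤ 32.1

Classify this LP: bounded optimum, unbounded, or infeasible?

infeasible

The boundaries y = 0 and x = 0 meet at (0, 0), but that point violates 4.9x - 0.4y ≤ -17.9. Every candidate vertex is excluded by some other constraint, so the feasible region is empty.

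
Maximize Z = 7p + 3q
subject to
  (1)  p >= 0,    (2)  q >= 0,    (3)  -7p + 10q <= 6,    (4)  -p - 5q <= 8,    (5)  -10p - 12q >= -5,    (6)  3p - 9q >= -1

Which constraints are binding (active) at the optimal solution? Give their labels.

(2) and (5)

Extreme points and Z = 7p + 3q:
  (0, 0) → Z = 0
  (0, 1/9) → Z = 1/3
  (1/2, 0) → Z = 7/2
  (11/42, 25/126) → Z = 17/7

The maximum is at (1/2, 0). Substituting into each constraint, equality holds for (2) and (5); the remaining constraints have slack.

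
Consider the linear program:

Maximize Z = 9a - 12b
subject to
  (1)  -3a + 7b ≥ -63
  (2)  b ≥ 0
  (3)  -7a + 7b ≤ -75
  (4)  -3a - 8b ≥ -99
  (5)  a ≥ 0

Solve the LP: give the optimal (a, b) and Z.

a = 133/5, b = 12/5, maximum Z = 1053/5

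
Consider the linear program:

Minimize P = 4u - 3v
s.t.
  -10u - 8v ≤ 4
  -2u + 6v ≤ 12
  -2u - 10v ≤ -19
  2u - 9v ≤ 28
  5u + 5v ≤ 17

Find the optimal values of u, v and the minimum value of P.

Corner points and P = 4u - 3v:
  (-3/16, 31/16) → P = -105/16
  (21/20, 47/20) → P = -57/20
  (15/8, 61/40) → P = 117/40

The optimum lies where -2u + 6v = 12 and -2u - 10v = -19.
Solving simultaneously gives u = -3/16, v = 31/16.

u = -3/16, v = 31/16, minimum P = -105/16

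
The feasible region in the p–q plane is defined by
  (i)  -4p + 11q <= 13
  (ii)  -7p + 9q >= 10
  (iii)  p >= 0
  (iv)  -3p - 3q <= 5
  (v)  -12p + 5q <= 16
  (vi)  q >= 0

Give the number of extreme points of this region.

3

Of the 15 pairwise boundary intersections, those satisfying every inequality are:
  (7/41, 51/41)
  (0, 13/11)
  (0, 10/9)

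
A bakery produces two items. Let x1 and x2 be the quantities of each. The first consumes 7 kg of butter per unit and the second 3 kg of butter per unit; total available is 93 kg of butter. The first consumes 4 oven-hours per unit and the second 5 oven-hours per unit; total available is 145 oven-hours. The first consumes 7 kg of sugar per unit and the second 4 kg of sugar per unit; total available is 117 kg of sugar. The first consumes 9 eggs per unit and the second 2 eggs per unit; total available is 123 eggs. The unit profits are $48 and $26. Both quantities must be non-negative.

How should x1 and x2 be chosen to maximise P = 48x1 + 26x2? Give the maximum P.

Corner points and P = 48x1 + 26x2:
  (0, 0) → P = 0
  (0, 29) → P = 754
  (93/7, 0) → P = 4464/7
  (3, 24) → P = 768
  (5/19, 547/19) → P = 14462/19

x1 = 3, x2 = 24, maximum P = 768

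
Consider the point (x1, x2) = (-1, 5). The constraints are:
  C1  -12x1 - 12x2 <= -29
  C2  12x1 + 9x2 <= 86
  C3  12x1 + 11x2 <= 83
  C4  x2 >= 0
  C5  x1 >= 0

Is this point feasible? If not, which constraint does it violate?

Constraint C5: x1 = -1, which is not ≥ 0. All other constraints are satisfied.

not feasible — violates C5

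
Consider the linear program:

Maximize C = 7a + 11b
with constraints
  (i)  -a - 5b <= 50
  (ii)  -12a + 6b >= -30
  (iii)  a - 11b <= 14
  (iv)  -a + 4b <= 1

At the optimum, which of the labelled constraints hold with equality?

(ii) and (iv)

Corner points and C = 7a + 11b:
  (41/21, -23/21) → C = 34/21
  (3, 1) → C = 32
  (-67/7, -15/7) → C = -634/7

The maximum is at (3, 1). Substituting into each constraint, equality holds for (ii) and (iv); the remaining constraints have slack.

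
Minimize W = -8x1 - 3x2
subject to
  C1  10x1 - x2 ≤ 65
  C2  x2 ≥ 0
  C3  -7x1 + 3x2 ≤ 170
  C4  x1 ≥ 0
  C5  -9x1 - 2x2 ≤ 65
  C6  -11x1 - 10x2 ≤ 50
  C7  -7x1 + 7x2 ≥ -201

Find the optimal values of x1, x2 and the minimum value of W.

x1 = 365/23, x2 = 2155/23, minimum W = -9385/23

Feasible corners and W = -8x1 - 3x2:
  (13/2, 0) → W = -52
  (365/23, 2155/23) → W = -9385/23
  (0, 0) → W = 0
  (0, 170/3) → W = -170

The optimum lies where 10x1 - x2 = 65 and -7x1 + 3x2 = 170.
Solving simultaneously gives x1 = 365/23, x2 = 2155/23.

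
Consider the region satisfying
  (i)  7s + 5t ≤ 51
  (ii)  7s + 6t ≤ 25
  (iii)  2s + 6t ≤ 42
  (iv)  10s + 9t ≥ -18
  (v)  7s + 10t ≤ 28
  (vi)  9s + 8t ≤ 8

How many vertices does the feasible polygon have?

The feasible vertices (each the meet of two boundaries and inside every other half-plane) are:
  (549/13, -636/13)
  (368/11, -403/11)
  (-81/7, 76/7)
  (-126/11, 119/11)
  (-72/17, 98/17)

5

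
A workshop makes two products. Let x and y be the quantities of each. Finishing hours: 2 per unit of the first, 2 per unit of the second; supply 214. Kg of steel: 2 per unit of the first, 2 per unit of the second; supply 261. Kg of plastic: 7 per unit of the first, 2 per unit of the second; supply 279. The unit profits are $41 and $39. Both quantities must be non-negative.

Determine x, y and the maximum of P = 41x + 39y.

x = 13, y = 94, maximum P = 4199

Vertices and P = 41x + 39y:
  (0, 0) → P = 0
  (0, 107) → P = 4173
  (279/7, 0) → P = 11439/7
  (13, 94) → P = 4199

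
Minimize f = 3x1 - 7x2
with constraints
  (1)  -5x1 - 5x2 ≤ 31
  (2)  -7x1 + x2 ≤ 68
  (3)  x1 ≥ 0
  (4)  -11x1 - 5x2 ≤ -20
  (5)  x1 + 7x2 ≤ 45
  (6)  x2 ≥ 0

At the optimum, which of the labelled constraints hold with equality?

(3) and (5)

Vertices and f = 3x1 - 7x2:
  (0, 4) → f = -28
  (0, 45/7) → f = -45
  (20/11, 0) → f = 60/11
  (45, 0) → f = 135

The minimum is at (0, 45/7). Substituting into each constraint, equality holds for (3) and (5); the remaining constraints have slack.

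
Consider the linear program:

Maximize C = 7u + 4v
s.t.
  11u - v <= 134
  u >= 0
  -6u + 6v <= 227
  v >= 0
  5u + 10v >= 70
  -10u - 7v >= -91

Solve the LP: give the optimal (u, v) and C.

u = 84/13, v = 49/13, maximum C = 784/13

The binding constraints are 5u + 10v = 70 and -10u - 7v = -91.
Solving simultaneously gives u = 84/13, v = 49/13.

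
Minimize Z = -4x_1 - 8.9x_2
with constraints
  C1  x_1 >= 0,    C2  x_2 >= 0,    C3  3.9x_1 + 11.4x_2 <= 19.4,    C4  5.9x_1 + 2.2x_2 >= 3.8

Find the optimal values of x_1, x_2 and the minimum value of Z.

x_1 = 194/39, x_2 = 0, minimum Z = -776/39

Vertices and Z = -4x_1 - 8.9x_2:
  (194/39, 0) → Z = -776/39
  (38/59, 0) → Z = -152/59
  (16/1467, 2491/1467) → Z = -74113/4890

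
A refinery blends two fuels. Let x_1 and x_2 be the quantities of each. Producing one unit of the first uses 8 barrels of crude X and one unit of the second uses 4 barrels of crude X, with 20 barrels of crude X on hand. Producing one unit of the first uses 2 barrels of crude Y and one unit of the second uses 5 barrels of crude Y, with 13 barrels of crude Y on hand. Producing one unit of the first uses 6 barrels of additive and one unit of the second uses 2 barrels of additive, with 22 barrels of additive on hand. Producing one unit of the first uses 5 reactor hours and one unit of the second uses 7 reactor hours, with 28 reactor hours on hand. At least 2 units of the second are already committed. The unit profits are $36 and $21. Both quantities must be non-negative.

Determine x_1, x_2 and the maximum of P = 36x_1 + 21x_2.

x_1 = 3/2, x_2 = 2, maximum P = 96

Extreme points and P = 36x_1 + 21x_2:
  (0, 13/5) → P = 273/5
  (0, 2) → P = 42
  (3/2, 2) → P = 96

The optimum lies where 8x_1 + 4x_2 = 20 and 2x_1 + 5x_2 = 13.
Solving simultaneously gives x_1 = 3/2, x_2 = 2.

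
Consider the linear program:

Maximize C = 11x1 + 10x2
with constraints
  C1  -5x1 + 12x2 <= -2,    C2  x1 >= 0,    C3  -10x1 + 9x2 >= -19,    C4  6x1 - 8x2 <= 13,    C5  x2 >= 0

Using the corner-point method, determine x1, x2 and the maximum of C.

x1 = 14/5, x2 = 1, maximum C = 204/5

Vertices and C = 11x1 + 10x2:
  (14/5, 1) → C = 204/5
  (2/5, 0) → C = 22/5
  (19/10, 0) → C = 209/10

The binding constraints are -5x1 + 12x2 = -2 and -10x1 + 9x2 = -19.
Solving simultaneously gives x1 = 14/5, x2 = 1.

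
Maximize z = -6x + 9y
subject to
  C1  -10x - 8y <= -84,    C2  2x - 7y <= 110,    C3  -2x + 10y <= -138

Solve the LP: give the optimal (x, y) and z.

x = 486/29, y = -303/29, maximum z = -5643/29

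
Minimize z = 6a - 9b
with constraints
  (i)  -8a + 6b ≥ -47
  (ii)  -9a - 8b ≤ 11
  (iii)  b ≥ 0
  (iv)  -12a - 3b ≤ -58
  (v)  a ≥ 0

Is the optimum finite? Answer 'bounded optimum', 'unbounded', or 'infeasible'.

From the feasible point (47/8, 0), moving in the direction (0, 1) keeps every constraint satisfied while z decreases without bound.

unbounded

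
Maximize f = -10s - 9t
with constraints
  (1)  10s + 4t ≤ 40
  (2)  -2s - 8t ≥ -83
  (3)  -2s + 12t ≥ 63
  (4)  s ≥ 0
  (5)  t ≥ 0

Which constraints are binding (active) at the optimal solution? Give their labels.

(3) and (4)

Vertices and f = -10s - 9t:
  (57/32, 355/64) → f = -4335/64
  (0, 10) → f = -90
  (0, 21/4) → f = -189/4

The maximum is at (0, 21/4). Substituting into each constraint, equality holds for (3) and (4); the remaining constraints have slack.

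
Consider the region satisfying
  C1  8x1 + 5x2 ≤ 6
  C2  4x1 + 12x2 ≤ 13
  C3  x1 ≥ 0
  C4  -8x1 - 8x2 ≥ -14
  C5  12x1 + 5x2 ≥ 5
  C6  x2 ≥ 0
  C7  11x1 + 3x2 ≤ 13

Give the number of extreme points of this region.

Of the 21 pairwise boundary intersections, those satisfying every inequality are:
  (7/76, 20/19)
  (3/4, 0)
  (0, 13/12)
  (0, 1)
  (5/12, 0)

5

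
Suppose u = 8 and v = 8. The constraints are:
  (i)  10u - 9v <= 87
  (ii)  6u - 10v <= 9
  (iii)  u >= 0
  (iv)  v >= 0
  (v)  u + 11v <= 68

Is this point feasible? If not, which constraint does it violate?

Constraint (v): u + 11v = 96, which is not ≤ 68. All other constraints are satisfied.

not feasible — violates (v)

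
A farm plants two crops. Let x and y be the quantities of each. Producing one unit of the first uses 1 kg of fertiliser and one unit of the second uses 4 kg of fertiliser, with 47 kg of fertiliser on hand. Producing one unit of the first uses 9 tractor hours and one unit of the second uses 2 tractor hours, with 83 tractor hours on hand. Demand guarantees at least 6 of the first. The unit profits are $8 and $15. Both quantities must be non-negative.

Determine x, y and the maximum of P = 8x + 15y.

Feasible corners and P = 8x + 15y:
  (83/9, 0) → P = 664/9
  (6, 0) → P = 48
  (7, 10) → P = 206
  (6, 41/4) → P = 807/4

At the optimal vertex, x + 4y = 47 and 9x + 2y = 83.
Solving simultaneously gives x = 7, y = 10.

x = 7, y = 10, maximum P = 206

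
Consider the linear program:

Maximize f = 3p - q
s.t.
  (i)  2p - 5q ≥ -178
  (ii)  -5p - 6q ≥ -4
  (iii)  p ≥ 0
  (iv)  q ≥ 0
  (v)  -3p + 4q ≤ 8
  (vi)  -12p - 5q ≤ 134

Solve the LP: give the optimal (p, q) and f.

The optimum lies where -5p - 6q = -4 and q = 0.
Solving simultaneously gives p = 4/5, q = 0.

p = 4/5, q = 0, maximum f = 12/5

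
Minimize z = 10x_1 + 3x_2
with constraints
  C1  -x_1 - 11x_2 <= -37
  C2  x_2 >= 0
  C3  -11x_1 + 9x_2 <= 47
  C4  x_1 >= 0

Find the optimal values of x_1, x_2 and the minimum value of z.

Extreme points and z = 10x_1 + 3x_2:
  (37, 0) → z = 370
  (0, 37/11) → z = 111/11
  (0, 47/9) → z = 47/3
The feasible region is unbounded (it extends along (1, 0), (9, 11)), but z strictly increases along every unbounded feasible direction, so there is no improving ray and the minimum is attained at a vertex.

x_1 = 0, x_2 = 37/11, minimum z = 111/11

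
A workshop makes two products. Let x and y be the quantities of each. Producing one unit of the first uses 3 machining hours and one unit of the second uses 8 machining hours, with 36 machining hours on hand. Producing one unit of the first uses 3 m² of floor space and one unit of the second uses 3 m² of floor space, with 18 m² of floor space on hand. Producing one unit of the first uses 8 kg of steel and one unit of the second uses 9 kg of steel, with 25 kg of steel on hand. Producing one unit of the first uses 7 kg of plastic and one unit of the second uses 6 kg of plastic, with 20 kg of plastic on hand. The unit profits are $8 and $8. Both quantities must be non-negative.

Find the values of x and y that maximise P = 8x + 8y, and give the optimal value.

Feasible corners and P = 8x + 8y:
  (0, 0) → P = 0
  (0, 25/9) → P = 200/9
  (20/7, 0) → P = 160/7
  (2, 1) → P = 24

x = 2, y = 1, maximum P = 24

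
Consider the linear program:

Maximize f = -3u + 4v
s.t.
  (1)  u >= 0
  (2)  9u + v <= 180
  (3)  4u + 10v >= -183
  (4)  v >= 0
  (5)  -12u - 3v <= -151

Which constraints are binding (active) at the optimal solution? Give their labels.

Feasible corners and f = -3u + 4v:
  (0, 180) → f = 720
  (0, 151/3) → f = 604/3
  (20, 0) → f = -60
  (151/12, 0) → f = -151/4

The maximum is at (0, 180). Substituting into each constraint, equality holds for (1) and (2); the remaining constraints have slack.

(1) and (2)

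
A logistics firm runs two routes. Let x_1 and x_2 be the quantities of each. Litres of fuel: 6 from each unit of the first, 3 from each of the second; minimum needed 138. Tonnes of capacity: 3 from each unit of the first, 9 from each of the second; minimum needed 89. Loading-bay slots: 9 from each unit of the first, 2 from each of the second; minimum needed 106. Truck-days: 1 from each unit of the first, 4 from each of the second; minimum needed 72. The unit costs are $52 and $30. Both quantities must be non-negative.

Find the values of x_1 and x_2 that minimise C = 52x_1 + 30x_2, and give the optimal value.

x_1 = 16, x_2 = 14, minimum C = 1252

The feasible region is unbounded (it extends along (0, 1), (1, 0)), but C strictly increases along every unbounded feasible direction, so there is no improving ray and the minimum is attained at a vertex.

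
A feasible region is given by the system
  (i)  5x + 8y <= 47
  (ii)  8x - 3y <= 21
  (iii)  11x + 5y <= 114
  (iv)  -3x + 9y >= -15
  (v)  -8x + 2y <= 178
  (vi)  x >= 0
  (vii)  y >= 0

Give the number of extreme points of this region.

4

Intersecting each pair of boundary lines and keeping only the points that satisfy every inequality leaves:
  (309/79, 271/79)
  (0, 47/8)
  (21/8, 0)
  (0, 0)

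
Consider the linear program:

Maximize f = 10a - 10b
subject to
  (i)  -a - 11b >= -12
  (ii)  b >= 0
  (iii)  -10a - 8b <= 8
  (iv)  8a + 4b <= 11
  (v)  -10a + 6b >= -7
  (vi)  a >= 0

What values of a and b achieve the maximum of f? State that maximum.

a = 7/10, b = 0, maximum f = 7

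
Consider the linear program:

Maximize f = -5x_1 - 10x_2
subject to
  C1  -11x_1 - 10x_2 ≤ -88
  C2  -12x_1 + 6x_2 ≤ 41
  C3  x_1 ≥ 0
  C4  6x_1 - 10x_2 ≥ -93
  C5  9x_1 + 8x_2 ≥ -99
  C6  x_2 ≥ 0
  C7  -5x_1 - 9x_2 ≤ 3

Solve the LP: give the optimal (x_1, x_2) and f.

Extreme points and f = -5x_1 - 10x_2:
  (59/93, 1507/186) → f = -2610/31
  (8, 0) → f = -40
  (37/21, 145/14) → f = -2360/21
The feasible region is unbounded (it extends along (5, 3), (1, 0)), but f strictly decreases along every unbounded feasible direction, so there is no improving ray and the maximum is attained at a vertex.

The optimum lies where -11x_1 - 10x_2 = -88 and x_2 = 0.
Solving simultaneously gives x_1 = 8, x_2 = 0.

x_1 = 8, x_2 = 0, maximum f = -40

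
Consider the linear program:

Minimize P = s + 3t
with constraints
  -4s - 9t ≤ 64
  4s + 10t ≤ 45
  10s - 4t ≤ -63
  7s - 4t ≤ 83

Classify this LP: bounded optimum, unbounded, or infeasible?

bounded optimum

Extreme points and P = s + 3t:
  (-1045/4, 109) → P = 263/4
  (-823/106, -194/53) → P = -1987/106
  (-225/58, 351/58) → P = 414/29
The feasible region has finitely many vertices and no improving ray; the minimum is -1987/106 at (-823/106, -194/53).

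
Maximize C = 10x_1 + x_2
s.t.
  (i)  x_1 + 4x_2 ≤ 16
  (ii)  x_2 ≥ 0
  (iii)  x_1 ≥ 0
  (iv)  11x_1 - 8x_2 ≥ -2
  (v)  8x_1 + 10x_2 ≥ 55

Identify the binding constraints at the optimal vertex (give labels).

Extreme points and C = 10x_1 + x_2:
  (16, 0) → C = 160
  (30/11, 73/22) → C = 673/22
  (55/8, 0) → C = 275/4

The maximum is at (16, 0). Substituting into each constraint, equality holds for (i) and (ii); the remaining constraints have slack.

(i) and (ii)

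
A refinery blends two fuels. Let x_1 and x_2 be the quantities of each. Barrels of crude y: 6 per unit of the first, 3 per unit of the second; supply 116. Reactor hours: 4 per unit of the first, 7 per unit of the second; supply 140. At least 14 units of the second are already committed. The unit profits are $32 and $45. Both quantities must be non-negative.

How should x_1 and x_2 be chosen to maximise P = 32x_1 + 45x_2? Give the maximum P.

Corner points and P = 32x_1 + 45x_2:
  (0, 20) → P = 900
  (0, 14) → P = 630
  (21/2, 14) → P = 966

x_1 = 21/2, x_2 = 14, maximum P = 966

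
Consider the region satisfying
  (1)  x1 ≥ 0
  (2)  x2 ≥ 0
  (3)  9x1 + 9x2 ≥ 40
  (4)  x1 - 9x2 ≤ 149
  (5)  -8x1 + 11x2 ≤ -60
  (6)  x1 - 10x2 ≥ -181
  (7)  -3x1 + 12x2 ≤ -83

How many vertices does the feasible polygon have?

4

Intersecting each pair of boundary lines and keeping only the points that satisfy every inequality leaves:
  (149, 0)
  (83/3, 0)
  (3119, 330)
  (1501/9, 313/9)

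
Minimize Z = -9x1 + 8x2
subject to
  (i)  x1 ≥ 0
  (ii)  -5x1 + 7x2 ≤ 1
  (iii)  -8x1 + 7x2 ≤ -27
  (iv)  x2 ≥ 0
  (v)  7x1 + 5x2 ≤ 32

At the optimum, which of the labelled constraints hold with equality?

(iv) and (v)

Feasible corners and Z = -9x1 + 8x2:
  (27/8, 0) → Z = -243/8
  (359/89, 67/89) → Z = -2695/89
  (32/7, 0) → Z = -288/7

The minimum is at (32/7, 0). Substituting into each constraint, equality holds for (iv) and (v); the remaining constraints have slack.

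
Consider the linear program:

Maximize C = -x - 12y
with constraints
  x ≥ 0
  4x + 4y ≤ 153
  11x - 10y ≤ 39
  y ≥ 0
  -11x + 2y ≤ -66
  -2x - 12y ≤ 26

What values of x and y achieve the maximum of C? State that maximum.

x = 291/44, y = 27/8, maximum C = -2073/44

Extreme points and C = -x - 12y:
  (281/14, 509/28) → C = -3335/14
  (285/26, 1419/52) → C = -8799/26
  (291/44, 27/8) → C = -2073/44

The optimum lies where 11x - 10y = 39 and -11x + 2y = -66.
Solving simultaneously gives x = 291/44, y = 27/8.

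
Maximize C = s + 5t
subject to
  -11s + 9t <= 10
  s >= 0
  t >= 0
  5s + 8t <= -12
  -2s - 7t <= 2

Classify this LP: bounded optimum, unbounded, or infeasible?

The boundaries -11s + 9t = 10 and s = 0 meet at (0, 10/9), but that point violates 5s + 8t ≤ -12. Every candidate vertex is excluded by some other constraint, so the feasible region is empty.

infeasible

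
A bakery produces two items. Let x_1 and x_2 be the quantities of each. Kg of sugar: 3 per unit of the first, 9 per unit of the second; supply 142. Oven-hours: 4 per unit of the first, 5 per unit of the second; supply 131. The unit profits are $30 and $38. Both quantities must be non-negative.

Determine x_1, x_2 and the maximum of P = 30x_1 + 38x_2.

x_1 = 67/3, x_2 = 25/3, maximum P = 2960/3

Vertices and P = 30x_1 + 38x_2:
  (0, 0) → P = 0
  (0, 142/9) → P = 5396/9
  (131/4, 0) → P = 1965/2
  (67/3, 25/3) → P = 2960/3

The optimum lies where 3x_1 + 9x_2 = 142 and 4x_1 + 5x_2 = 131.
Solving simultaneously gives x_1 = 67/3, x_2 = 25/3.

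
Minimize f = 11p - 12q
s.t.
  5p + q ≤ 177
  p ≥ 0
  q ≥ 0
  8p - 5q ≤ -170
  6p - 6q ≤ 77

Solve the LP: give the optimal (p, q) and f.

Extreme points and f = 11p - 12q:
  (0, 177) → f = -2124
  (65/3, 206/3) → f = -1757/3
  (0, 34) → f = -408

The optimum lies where 5p + q = 177 and p = 0.
Solving simultaneously gives p = 0, q = 177.

p = 0, q = 177, minimum f = -2124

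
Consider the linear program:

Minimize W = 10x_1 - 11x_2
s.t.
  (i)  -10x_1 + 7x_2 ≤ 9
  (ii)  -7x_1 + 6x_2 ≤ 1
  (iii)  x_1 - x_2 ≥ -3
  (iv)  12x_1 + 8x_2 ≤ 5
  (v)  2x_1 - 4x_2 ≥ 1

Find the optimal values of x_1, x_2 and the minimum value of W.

Vertices and W = 10x_1 - 11x_2:
  (-47/11, -53/11) → W = 113/11
  (-5/8, -9/16) → W = -1/16
  (7/16, -1/32) → W = 151/32
The feasible region is unbounded (it extends along (2, -3), (-7, -10)), but W strictly increases along every unbounded feasible direction, so there is no improving ray and the minimum is attained at a vertex.

The optimum lies where -7x_1 + 6x_2 = 1 and 2x_1 - 4x_2 = 1.
Solving simultaneously gives x_1 = -5/8, x_2 = -9/16.

x_1 = -5/8, x_2 = -9/16, minimum W = -1/16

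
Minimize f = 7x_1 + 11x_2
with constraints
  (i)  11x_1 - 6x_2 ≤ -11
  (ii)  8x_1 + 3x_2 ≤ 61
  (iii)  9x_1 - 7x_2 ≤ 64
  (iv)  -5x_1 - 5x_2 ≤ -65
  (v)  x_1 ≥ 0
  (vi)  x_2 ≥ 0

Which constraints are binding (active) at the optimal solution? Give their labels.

Extreme points and f = 7x_1 + 11x_2:
  (37/9, 253/27) → f = 3560/27
  (67/17, 154/17) → f = 2163/17
  (0, 61/3) → f = 671/3
  (0, 13) → f = 143

The minimum is at (67/17, 154/17). Substituting into each constraint, equality holds for (i) and (iv); the remaining constraints have slack.

(i) and (iv)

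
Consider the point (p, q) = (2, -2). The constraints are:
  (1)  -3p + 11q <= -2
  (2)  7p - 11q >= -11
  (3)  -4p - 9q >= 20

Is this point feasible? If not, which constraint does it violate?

not feasible — violates (3)

Constraint (3): -4p - 9q = 10, which is not ≥ 20. All other constraints are satisfied.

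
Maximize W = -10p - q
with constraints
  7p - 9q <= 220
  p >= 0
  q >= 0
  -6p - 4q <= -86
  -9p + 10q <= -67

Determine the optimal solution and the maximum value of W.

p = 47/4, q = 31/8, maximum W = -971/8

Corner points and W = -10p - q:
  (220/7, 0) → W = -2200/7
  (43/3, 0) → W = -430/3
  (47/4, 31/8) → W = -971/8
The feasible region is unbounded (it extends along (10, 9), (9, 7)), but W strictly decreases along every unbounded feasible direction, so there is no improving ray and the maximum is attained at a vertex.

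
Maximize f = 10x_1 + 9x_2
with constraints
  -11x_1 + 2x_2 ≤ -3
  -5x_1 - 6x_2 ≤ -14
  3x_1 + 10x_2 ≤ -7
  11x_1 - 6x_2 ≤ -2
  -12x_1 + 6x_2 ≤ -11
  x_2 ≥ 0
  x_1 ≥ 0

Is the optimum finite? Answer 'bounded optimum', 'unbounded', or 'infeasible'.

The boundaries 11x_1 - 6x_2 = -2 and -12x_1 + 6x_2 = -11 meet at (13, 145/6), but that point violates 3x_1 + 10x_2 ≤ -7. Every candidate vertex is excluded by some other constraint, so the feasible region is empty.

infeasible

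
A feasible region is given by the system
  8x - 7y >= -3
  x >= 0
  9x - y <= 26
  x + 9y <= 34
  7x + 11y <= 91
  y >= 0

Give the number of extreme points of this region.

The feasible vertices (each the meet of two boundaries and inside every other half-plane) are:
  (0, 3/7)
  (211/79, 275/79)
  (0, 0)
  (134/41, 140/41)
  (26/9, 0)

5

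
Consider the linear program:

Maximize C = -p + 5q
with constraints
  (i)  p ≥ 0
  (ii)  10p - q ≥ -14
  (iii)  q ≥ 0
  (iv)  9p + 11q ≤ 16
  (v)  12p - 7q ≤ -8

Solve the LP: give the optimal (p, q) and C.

p = 0, q = 16/11, maximum C = 80/11

The binding constraints are p = 0 and 9p + 11q = 16.
Solving simultaneously gives p = 0, q = 16/11.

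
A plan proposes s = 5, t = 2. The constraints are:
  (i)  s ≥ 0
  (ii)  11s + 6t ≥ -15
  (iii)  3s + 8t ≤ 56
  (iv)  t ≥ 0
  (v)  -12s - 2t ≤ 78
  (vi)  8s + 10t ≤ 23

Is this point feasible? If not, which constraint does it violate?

Constraint (vi): 8s + 10t = 60, which is not ≤ 23. All other constraints are satisfied.

not feasible — violates (vi)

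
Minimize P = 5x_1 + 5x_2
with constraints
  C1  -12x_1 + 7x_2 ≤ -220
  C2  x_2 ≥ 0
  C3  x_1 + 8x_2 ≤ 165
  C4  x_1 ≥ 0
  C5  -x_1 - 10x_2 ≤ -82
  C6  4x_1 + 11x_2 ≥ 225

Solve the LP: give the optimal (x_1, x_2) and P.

x_1 = 799/32, x_2 = 91/8, minimum P = 5815/32

At the optimal vertex, -12x_1 + 7x_2 = -220 and 4x_1 + 11x_2 = 225.
Solving simultaneously gives x_1 = 799/32, x_2 = 91/8.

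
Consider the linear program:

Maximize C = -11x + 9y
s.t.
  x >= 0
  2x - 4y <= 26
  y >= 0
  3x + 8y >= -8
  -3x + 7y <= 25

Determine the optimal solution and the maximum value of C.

Corner points and C = -11x + 9y:
  (0, 0) → C = 0
  (0, 25/7) → C = 225/7
  (13, 0) → C = -143
  (141, 64) → C = -975

The optimum lies where x = 0 and -3x + 7y = 25.
Solving simultaneously gives x = 0, y = 25/7.

x = 0, y = 25/7, maximum C = 225/7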